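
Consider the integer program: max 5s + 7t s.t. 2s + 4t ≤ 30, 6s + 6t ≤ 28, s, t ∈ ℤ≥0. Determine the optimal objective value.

28

The continuous relaxation peaks at (0, 4.67) with value 32.67; rounding to a feasible lattice point costs some objective.
(s,t)=(0,4): 2·0+4·4=16≤30, 6·0+6·4=24≤28, objective 28.
(s,t)=(1,3): 2·1+4·3=14≤30, 6·1+6·3=24≤28, objective 26.
(s,t)=(0,3): 2·0+4·3=12≤30, 6·0+6·3=18≤28, objective 21.
Maximum is 28 at (s,t)=(0,4).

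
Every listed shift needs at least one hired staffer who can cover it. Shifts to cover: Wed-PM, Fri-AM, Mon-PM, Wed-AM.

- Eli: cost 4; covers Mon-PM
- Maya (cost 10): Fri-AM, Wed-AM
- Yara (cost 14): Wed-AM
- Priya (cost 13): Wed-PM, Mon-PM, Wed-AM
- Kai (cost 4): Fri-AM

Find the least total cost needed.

This is a weighted set-cover instance.
Choose Priya and Kai: together they cover Wed-PM, Fri-AM, Mon-PM, Wed-AM — every shift.
Total cost: 13 + 4 = 17.

17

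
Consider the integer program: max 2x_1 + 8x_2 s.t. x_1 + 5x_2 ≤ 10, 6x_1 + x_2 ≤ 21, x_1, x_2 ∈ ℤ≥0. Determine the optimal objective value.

(x_1,x_2)=(0,2): 1·0+5·2=10≤10, 6·0+1·2=2≤21, objective 16.
(x_1,x_2)=(3,1): 1·3+5·1=8≤10, 6·3+1·1=19≤21, objective 14.
The best lattice point is (0,2), giving 16.

16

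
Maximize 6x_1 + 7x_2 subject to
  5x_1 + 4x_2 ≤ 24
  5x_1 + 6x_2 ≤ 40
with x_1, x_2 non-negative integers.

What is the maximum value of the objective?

42

(x_1,x_2)=(0,6): 5·0+4·6=24≤24, 5·0+6·6=36≤40, objective 42.
(x_1,x_2)=(0,5): 5·0+4·5=20≤24, 5·0+6·5=30≤40, objective 35.
The best lattice point is (0,6), giving 42.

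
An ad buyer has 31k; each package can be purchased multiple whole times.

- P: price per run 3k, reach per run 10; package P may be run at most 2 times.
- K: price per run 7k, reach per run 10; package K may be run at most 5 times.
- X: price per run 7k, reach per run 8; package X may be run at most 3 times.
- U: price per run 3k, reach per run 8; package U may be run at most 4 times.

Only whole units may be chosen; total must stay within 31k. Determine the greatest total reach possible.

64

P has the best ratio (10/3); taking only P gives at most 2×10 = 20 (stopped by the supply cap of 2).
Mixing does better — 2×P, 2×K, and 3×U: price 29 ≤ 31, reach 2·10 + 2·10 + 3·8 = 64.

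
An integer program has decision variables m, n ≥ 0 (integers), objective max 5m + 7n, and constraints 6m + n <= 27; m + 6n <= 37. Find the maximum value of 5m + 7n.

Relaxing integrality, the LP optimum is 56.86 at (m,n) = (3.57, 5.57), which is not an integer point.
(m,n)=(3,5): 6·3+1·5=23≤27, 1·3+6·5=33≤37, objective 50.
(m,n)=(2,5): 6·2+1·5=17≤27, 1·2+6·5=32≤37, objective 45.
(m,n)=(3,4): 6·3+1·4=22≤27, 1·3+6·4=27≤37, objective 43.
(m,n)=(2,4): 6·2+1·4=16≤27, 1·2+6·4=26≤37, objective 38.
No feasible integer point exceeds 50.

50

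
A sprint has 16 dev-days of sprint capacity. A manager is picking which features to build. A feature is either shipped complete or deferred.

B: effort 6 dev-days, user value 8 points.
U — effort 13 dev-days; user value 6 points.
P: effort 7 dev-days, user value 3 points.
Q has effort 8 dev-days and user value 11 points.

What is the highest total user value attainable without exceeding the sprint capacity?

19

This is a 0-1 knapsack instance.
Q: effort 8 ≤ 16, user value 11.
P + Q: effort 7 + 8 = 15 ≤ 16, user value 3 + 11 = 14.
B + Q: effort 6 + 8 = 14 ≤ 16, user value 8 + 11 = 19.
Best is B and Q with total user value 19.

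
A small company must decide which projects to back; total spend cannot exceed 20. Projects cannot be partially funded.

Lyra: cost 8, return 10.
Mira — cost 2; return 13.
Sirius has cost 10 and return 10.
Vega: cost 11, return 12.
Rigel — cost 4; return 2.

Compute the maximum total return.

Mira + Vega + Rigel: cost 2 + 11 + 4 = 17 ≤ 20, return 13 + 12 + 2 = 27.
Mira + Vega: cost 2 + 11 = 13 ≤ 20, return 13 + 12 = 25.
Lyra + Mira + Sirius: cost 8 + 2 + 10 = 20 ≤ 20, return 10 + 13 + 10 = 33.
Best is Lyra, Mira, and Sirius with total return 33.

33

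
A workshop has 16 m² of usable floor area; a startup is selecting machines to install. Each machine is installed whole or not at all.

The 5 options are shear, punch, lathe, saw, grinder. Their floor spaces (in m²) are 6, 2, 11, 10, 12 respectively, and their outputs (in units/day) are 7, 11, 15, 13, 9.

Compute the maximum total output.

26

Take punch and lathe: floor space 2 + 11 = 13 ≤ 16, output 11 + 15 = 26.
No other feasible combination does better.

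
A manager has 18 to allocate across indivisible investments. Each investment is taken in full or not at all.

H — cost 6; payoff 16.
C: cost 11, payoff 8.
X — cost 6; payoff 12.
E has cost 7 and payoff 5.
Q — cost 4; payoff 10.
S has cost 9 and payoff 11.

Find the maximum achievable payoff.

38

This is an integer program with binary decision variables.
Take H, X, and Q: cost 6 + 6 + 4 = 16 ≤ 18, payoff 16 + 12 + 10 = 38.
No other feasible combination does better.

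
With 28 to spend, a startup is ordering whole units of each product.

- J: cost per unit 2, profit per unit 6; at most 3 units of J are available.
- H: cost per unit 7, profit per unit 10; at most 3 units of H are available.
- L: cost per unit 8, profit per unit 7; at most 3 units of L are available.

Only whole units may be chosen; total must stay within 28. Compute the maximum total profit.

This is a bounded integer knapsack.
3×J, 2×H, and 1×L: cost 28 ≤ 28, profit 3·6 + 2·10 + 1·7 = 45.
3×J and 3×H: cost 27 ≤ 28, profit 3·6 + 3·10 = 48.
Best is 48.

48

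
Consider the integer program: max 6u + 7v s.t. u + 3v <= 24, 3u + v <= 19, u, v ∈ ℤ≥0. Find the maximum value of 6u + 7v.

Relaxing integrality, the LP optimum is 71.12 at (u,v) = (4.12, 6.62), which is not an integer point.
(u,v)=(3,7): 1·3+3·7=24≤24, 3·3+1·7=16≤19, objective 67.
(u,v)=(4,6): 1·4+3·6=22≤24, 3·4+1·6=18≤19, objective 66.
(u,v)=(2,7): 1·2+3·7=23≤24, 3·2+1·7=13≤19, objective 61.
(u,v)=(3,6): 1·3+3·6=21≤24, 3·3+1·6=15≤19, objective 60.
Maximum is 67 at (u,v)=(3,7).

67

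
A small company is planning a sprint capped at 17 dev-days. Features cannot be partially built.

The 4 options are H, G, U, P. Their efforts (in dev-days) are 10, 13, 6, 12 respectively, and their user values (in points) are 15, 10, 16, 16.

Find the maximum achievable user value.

Treat it as a binary knapsack problem.
Allowing fractional choices, the relaxed optimum would be about 32.3, but features are indivisible.
H + U: effort 10 + 6 = 16 ≤ 17, user value 15 + 16 = 31.
U: effort 6 ≤ 17, user value 16.
Best is H and U with total user value 31.

31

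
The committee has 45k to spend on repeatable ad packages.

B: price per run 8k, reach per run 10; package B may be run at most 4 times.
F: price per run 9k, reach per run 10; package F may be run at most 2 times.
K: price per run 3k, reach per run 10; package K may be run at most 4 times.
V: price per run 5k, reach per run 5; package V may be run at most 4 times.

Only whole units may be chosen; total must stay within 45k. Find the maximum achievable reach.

80

K has the best ratio (10/3); taking only K gives at most 4×10 = 40 (stopped by the supply cap of 4).
Mixing does better — 3×B, 1×F, and 4×K: price 45 ≤ 45, reach 3·10 + 1·10 + 4·10 = 80.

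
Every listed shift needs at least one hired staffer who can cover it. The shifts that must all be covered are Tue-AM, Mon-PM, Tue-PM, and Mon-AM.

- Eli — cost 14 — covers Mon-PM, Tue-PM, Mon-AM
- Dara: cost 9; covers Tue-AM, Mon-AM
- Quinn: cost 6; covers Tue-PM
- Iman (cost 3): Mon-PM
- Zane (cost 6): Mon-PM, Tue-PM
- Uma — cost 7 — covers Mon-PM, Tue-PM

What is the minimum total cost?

Choose Dara and Zane: together they cover Tue-AM, Mon-PM, Tue-PM, Mon-AM — every shift.
Total cost: 9 + 6 = 15.

15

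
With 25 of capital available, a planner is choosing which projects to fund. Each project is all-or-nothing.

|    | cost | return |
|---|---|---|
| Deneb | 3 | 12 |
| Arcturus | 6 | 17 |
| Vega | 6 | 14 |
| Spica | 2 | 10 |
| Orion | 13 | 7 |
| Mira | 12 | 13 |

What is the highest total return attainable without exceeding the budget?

This is a 0-1 knapsack instance.
Take Deneb, Arcturus, Vega, and Spica: cost 3 + 6 + 6 + 2 = 17 ≤ 25, return 12 + 17 + 14 + 10 = 53.
No other feasible combination does better.

53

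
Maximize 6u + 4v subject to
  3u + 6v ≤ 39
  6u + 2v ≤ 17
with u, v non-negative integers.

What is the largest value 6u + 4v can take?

26

The continuous relaxation peaks at (0.8, 6.1) with value 29.20; rounding to a feasible lattice point costs some objective.
(u,v)=(1,5) is feasible, giving 26.
(u,v)=(0,6) is feasible, giving 24.
The best lattice point is (1,5), giving 26.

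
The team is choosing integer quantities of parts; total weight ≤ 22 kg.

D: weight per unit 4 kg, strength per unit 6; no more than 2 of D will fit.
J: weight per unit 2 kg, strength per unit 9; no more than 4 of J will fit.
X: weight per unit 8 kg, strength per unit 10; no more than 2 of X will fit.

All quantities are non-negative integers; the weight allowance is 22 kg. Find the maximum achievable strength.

J has the best ratio (9/2); taking only J gives at most 4×9 = 36 (stopped by the supply cap of 4).
Mixing does better — 1×D, 4×J, and 1×X: weight 20 ≤ 22, strength 1·6 + 4·9 + 1·10 = 52.

52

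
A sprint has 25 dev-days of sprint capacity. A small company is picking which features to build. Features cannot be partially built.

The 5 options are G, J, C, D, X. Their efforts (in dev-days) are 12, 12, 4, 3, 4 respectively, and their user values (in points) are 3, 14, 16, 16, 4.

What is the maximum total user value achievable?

Take J, C, D, and X: effort 12 + 4 + 3 + 4 = 23 ≤ 25, user value 14 + 16 + 16 + 4 = 50.
No other feasible combination does better.

50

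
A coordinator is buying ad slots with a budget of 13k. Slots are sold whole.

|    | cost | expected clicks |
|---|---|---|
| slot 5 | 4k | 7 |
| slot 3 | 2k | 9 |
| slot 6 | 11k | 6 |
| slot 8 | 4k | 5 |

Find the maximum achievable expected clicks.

Take slot 5, slot 3, and slot 8: cost 4 + 2 + 4 = 10 ≤ 13, expected clicks 7 + 9 + 5 = 21.
No other feasible combination does better.

21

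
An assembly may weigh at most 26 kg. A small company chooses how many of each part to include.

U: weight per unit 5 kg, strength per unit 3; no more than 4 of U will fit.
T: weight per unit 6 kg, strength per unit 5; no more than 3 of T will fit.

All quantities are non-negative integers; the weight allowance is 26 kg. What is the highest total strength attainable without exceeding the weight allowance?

Take 1×U and 3×T: weight 23 ≤ 26, strength 1·3 + 3·5 = 18.
T has the best ratio (5/6) and is taken to its limit of 3; remaining capacity is filled optimally with the others.

18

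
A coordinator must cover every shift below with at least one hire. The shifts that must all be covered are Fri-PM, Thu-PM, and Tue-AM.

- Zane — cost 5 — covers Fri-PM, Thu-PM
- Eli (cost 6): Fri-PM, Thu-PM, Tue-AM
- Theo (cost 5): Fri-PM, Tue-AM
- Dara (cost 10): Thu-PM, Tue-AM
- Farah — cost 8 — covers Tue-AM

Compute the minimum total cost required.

This is an integer covering problem.
Eli alone covers Fri-PM, Thu-PM, Tue-AM — every shift.
Total cost: 6.
No cover costs less than 6.

6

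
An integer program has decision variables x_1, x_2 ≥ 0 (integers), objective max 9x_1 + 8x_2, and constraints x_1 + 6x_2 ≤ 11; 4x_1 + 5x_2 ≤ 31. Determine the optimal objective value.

(x_1,x_2)=(7,0) is feasible, giving 63.
(x_1,x_2)=(6,0) is feasible, giving 54.
Maximum is 63 at (x_1,x_2)=(7,0).

63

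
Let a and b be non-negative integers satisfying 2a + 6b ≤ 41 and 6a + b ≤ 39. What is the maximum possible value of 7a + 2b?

48

(a,b)=(6,3): 2·6+6·3=30≤41, 6·6+1·3=39≤39, objective 48.
(a,b)=(6,2): 2·6+6·2=24≤41, 6·6+1·2=38≤39, objective 46.
(a,b)=(5,5): 2·5+6·5=40≤41, 6·5+1·5=35≤39, objective 45.
Maximum is 48 at (a,b)=(6,3).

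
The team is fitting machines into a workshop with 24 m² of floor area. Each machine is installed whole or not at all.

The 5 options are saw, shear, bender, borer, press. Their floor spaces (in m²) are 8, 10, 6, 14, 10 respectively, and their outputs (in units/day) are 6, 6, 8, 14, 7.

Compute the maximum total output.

22

saw + bender + press: floor space 8 + 6 + 10 = 24 ≤ 24, output 6 + 8 + 7 = 21.
bender + borer: floor space 6 + 14 = 20 ≤ 24, output 8 + 14 = 22.
borer + press: floor space 14 + 10 = 24 ≤ 24, output 14 + 7 = 21.
Best is bender and borer with total output 22.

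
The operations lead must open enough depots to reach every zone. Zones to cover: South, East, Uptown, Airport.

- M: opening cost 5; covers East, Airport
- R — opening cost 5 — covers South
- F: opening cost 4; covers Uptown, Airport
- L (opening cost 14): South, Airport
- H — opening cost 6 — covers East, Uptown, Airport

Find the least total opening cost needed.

Choose R and H: together they cover South, East, Uptown, Airport — every zone.
Total opening cost: 5 + 6 = 11.

11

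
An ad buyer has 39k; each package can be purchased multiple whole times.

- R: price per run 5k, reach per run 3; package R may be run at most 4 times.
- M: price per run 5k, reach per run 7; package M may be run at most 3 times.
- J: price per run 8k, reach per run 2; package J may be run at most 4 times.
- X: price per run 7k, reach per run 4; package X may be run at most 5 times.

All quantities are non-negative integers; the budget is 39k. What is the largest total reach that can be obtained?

35

M has the best ratio (7/5); taking only M gives at most 3×7 = 21 (stopped by the supply cap of 3).
Mixing does better — 2×R, 3×M, and 2×X: price 39 ≤ 39, reach 2·3 + 3·7 + 2·4 = 35.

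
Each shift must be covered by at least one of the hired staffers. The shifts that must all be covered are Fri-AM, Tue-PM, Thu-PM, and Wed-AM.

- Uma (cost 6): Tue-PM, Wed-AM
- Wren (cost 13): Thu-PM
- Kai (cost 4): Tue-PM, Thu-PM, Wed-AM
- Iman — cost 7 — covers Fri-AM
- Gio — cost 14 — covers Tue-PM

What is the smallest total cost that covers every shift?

11

Choose Kai and Iman: together they cover Fri-AM, Tue-PM, Thu-PM, Wed-AM — every shift.
Total cost: 4 + 7 = 11.
No cover costs less than 11.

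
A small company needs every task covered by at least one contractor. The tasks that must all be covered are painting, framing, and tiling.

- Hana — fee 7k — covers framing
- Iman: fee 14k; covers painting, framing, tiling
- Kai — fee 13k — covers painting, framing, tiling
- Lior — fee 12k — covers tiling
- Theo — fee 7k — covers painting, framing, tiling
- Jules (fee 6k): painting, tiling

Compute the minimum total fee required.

Theo alone covers painting, framing, tiling — every task.
Total fee: 7.
No cover costs less than 7.

7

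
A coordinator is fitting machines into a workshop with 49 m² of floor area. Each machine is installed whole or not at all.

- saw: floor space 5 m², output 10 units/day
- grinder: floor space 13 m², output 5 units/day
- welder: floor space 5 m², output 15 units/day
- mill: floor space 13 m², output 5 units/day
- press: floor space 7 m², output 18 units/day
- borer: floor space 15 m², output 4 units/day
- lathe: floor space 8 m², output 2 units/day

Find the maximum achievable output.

Allowing fractional choices, the relaxed optimum would be about 54.6, but machines are indivisible.
saw + grinder + welder + press + borer: floor space 5 + 13 + 5 + 7 + 15 = 45 ≤ 49, output 10 + 5 + 15 + 18 + 4 = 52.
saw + grinder + welder + mill + press: floor space 5 + 13 + 5 + 13 + 7 = 43 ≤ 49, output 10 + 5 + 15 + 5 + 18 = 53.
Best is saw, grinder, welder, mill, and press with total output 53.

53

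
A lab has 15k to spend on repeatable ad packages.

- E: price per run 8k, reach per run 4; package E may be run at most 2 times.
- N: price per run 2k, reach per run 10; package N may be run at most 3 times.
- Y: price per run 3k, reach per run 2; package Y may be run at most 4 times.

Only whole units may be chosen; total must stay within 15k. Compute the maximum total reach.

36

N has the best ratio (10/2); taking only N gives at most 3×10 = 30 (stopped by the supply cap of 3).
Mixing does better — 3×N and 3×Y: price 15 ≤ 15, reach 3·10 + 3·2 = 36.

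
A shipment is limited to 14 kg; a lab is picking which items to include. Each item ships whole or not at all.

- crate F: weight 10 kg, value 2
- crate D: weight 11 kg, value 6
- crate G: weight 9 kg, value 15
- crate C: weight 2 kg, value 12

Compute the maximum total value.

Allowing fractional choices, the relaxed optimum would be about 28.6, but items are indivisible.
crate G: weight 9 ≤ 14, value 15.
crate D + crate C: weight 11 + 2 = 13 ≤ 14, value 6 + 12 = 18.
crate G + crate C: weight 9 + 2 = 11 ≤ 14, value 15 + 12 = 27.
Best is crate G and crate C with total value 27.

27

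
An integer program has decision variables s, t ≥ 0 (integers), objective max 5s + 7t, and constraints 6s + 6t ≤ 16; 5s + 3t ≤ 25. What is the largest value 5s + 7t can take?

(s,t)=(0,2): 6·0+6·2=12≤16, 5·0+3·2=6≤25, objective 14.
(s,t)=(1,1): 6·1+6·1=12≤16, 5·1+3·1=8≤25, objective 12.
(s,t)=(0,1): 6·0+6·1=6≤16, 5·0+3·1=3≤25, objective 7.
Maximum is 14 at (s,t)=(0,2).

14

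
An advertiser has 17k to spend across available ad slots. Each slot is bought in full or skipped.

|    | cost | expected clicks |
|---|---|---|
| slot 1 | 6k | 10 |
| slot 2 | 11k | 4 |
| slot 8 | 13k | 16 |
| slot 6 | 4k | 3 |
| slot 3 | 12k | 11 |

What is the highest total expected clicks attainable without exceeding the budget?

Treat it as a binary knapsack problem.
Allowing fractional choices, the relaxed optimum would be about 23.5, but ad slots are indivisible.
slot 6 + slot 3: cost 4 + 12 = 16 ≤ 17, expected clicks 3 + 11 = 14.
slot 8: cost 13 ≤ 17, expected clicks 16.
slot 8 + slot 6: cost 13 + 4 = 17 ≤ 17, expected clicks 16 + 3 = 19.
Best is slot 8 and slot 6 with total expected clicks 19.

19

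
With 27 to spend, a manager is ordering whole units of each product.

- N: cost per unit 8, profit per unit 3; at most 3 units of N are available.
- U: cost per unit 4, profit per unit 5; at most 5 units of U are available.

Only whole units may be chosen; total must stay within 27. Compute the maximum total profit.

U has the best ratio (5/4); taking only U gives at most 5×5 = 25 (stopped by the supply cap of 5).
Optimal: 5×U: cost 20 ≤ 27, profit 5·5 = 25.

25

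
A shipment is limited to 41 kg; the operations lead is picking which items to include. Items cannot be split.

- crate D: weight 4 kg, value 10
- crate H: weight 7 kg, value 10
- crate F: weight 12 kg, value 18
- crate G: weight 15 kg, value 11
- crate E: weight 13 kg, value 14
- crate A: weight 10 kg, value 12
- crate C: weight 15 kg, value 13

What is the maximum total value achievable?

This is a 0-1 knapsack instance.
Take crate D, crate F, crate E, and crate A: weight 4 + 12 + 13 + 10 = 39 ≤ 41, value 10 + 18 + 14 + 12 = 54.
No other feasible combination does better.

54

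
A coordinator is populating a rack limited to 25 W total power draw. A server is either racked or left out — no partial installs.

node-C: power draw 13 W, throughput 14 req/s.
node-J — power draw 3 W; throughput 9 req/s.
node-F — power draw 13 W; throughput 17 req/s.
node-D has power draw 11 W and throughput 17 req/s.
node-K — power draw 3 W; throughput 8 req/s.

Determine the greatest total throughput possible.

34

node-J + node-F + node-K: power draw 3 + 13 + 3 = 19 ≤ 25, throughput 9 + 17 + 8 = 34.
node-J + node-D + node-K: power draw 3 + 11 + 3 = 17 ≤ 25, throughput 9 + 17 + 8 = 34.
The maximum throughput is 34; one optimal choice is node-J, node-D, and node-K.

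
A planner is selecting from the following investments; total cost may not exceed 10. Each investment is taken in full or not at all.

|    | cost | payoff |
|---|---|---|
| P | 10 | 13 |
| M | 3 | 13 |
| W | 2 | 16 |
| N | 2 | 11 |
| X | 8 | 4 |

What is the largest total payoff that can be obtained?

40

Allowing fractional choices, the relaxed optimum would be about 43.9, but investments are indivisible.
M + W + N: cost 3 + 2 + 2 = 7 ≤ 10, payoff 13 + 16 + 11 = 40.
M + W: cost 3 + 2 = 5 ≤ 10, payoff 13 + 16 = 29.
Best is M, W, and N with total payoff 40.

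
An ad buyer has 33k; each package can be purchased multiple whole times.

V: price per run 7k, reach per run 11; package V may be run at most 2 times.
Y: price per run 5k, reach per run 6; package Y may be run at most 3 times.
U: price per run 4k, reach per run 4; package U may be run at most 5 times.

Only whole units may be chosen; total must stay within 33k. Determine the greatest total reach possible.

This is a bounded integer knapsack.
Take 2×V, 3×Y, and 1×U: price 33 ≤ 33, reach 2·11 + 3·6 + 1·4 = 44.
V has the best ratio (11/7) and is taken to its limit of 2; remaining capacity is filled optimally with the others.

44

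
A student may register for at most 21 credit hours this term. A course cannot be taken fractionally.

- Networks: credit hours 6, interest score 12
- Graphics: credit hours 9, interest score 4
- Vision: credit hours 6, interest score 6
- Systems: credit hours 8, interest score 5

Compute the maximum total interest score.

23

Treat it as a binary knapsack problem.
Networks + Vision: credit hours 6 + 6 = 12 ≤ 21, interest score 12 + 6 = 18.
Networks + Graphics + Vision: credit hours 6 + 9 + 6 = 21 ≤ 21, interest score 12 + 4 + 6 = 22.
Networks + Vision + Systems: credit hours 6 + 6 + 8 = 20 ≤ 21, interest score 12 + 6 + 5 = 23.
Best is Networks, Vision, and Systems with total interest score 23.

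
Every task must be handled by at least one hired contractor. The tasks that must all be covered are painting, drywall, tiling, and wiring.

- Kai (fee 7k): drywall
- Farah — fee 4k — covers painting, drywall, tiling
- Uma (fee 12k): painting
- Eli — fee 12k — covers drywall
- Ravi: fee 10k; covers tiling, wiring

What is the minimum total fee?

Choose Farah and Ravi: together they cover painting, drywall, tiling, wiring — every task.
Total fee: 4 + 10 = 14.
No cover costs less than 14.

14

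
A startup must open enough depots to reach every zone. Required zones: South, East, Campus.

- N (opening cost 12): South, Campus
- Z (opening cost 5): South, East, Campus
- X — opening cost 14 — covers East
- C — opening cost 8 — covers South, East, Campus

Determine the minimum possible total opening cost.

5

Z alone covers South, East, Campus — every zone.
Total opening cost: 5.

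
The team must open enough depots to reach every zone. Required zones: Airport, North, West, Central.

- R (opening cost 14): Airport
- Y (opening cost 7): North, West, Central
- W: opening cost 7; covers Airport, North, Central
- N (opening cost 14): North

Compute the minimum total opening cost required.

14

This is an integer covering problem.
Choose Y and W: together they cover Airport, North, West, Central — every zone.
Total opening cost: 7 + 7 = 14.
No cover costs less than 14.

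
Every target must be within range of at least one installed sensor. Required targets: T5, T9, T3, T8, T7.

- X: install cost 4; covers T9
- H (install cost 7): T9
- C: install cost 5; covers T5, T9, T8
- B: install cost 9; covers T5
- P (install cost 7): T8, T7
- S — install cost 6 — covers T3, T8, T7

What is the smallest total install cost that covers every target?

Choose C and S: together they cover T5, T9, T3, T8, T7 — every target.
Total install cost: 5 + 6 = 11.
No cover costs less than 11.

11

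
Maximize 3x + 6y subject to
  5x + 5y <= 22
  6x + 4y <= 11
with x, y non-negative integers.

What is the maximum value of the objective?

12

The continuous relaxation peaks at (0, 2.75) with value 16.50; rounding to a feasible lattice point costs some objective.
(x,y)=(0,2): 5·0+5·2=10≤22, 6·0+4·2=8≤11, objective 12.
(x,y)=(1,1): 5·1+5·1=10≤22, 6·1+4·1=10≤11, objective 9.
Maximum is 12 at (x,y)=(0,2).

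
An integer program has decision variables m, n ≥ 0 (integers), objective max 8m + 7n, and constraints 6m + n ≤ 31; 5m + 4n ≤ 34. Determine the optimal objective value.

58

The continuous relaxation peaks at (0, 8.5) with value 59.50; rounding to a feasible lattice point costs some objective.
(m,n)=(2,6): 6·2+1·6=18≤31, 5·2+4·6=34≤34, objective 58.
(m,n)=(1,7): 6·1+1·7=13≤31, 5·1+4·7=33≤34, objective 57.
The best lattice point is (2,6), giving 58.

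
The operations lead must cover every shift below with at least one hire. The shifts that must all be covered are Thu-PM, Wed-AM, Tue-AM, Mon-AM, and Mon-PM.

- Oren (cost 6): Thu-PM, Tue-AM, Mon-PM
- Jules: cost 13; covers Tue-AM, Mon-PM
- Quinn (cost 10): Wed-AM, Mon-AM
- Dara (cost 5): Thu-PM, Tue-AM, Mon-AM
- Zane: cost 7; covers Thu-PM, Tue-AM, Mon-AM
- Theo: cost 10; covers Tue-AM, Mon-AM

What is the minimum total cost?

16

The greedy cost-per-new-shift heuristic would pick Dara, Oren, and Quinn for 21, but a cheaper cover exists.
Choose Oren and Quinn: together they cover Thu-PM, Wed-AM, Tue-AM, Mon-AM, Mon-PM — every shift.
Total cost: 6 + 10 = 16.
No cover costs less than 16.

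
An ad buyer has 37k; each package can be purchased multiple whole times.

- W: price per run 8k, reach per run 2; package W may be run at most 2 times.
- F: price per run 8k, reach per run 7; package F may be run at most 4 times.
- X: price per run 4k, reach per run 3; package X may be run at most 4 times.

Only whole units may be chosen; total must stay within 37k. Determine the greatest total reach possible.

31

F has the best ratio (7/8); taking only F gives at most 4×7 = 28 (stopped by the price limit).
Mixing does better — 4×F and 1×X: price 36 ≤ 37, reach 4·7 + 1·3 = 31.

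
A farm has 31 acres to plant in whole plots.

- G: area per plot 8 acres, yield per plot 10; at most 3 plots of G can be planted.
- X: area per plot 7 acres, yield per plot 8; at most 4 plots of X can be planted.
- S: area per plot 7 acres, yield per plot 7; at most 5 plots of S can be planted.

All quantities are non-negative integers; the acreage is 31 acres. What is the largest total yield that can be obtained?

G has the best ratio (10/8); taking only G gives at most 3×10 = 30 (stopped by the area limit).
Mixing does better — 3×G and 1×X: area 31 ≤ 31, yield 3·10 + 1·8 = 38.

38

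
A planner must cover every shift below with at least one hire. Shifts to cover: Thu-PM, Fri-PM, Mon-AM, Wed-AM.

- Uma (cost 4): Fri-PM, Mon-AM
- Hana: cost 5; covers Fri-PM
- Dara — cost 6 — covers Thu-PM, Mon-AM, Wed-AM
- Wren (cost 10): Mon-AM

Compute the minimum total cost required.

Choose Uma and Dara: together they cover Thu-PM, Fri-PM, Mon-AM, Wed-AM — every shift.
Total cost: 4 + 6 = 10.

10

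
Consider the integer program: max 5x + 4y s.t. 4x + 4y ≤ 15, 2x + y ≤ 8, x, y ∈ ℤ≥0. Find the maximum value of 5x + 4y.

(x,y)=(3,0): 4·3+4·0=12≤15, 2·3+1·0=6≤8, objective 15.
(x,y)=(2,1): 4·2+4·1=12≤15, 2·2+1·1=5≤8, objective 14.
(x,y)=(2,0): 4·2+4·0=8≤15, 2·2+1·0=4≤8, objective 10.
Maximum is 15 at (x,y)=(3,0).

15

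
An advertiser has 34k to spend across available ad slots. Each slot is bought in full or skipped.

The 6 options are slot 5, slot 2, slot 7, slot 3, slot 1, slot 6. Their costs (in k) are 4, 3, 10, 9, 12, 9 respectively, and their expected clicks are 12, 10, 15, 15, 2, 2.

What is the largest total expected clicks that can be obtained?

52

Take slot 5, slot 2, slot 7, and slot 3: cost 4 + 3 + 10 + 9 = 26 ≤ 34, expected clicks 12 + 10 + 15 + 15 = 52.
No other feasible combination does better.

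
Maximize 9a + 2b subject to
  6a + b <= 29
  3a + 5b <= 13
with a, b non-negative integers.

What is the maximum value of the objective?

Relaxing integrality, the LP optimum is 39.00 at (a,b) = (4.33, 0), which is not an integer point.
(a,b)=(4,0) is feasible, giving 36.
(a,b)=(3,0) is feasible, giving 27.
No feasible integer point exceeds 36.

36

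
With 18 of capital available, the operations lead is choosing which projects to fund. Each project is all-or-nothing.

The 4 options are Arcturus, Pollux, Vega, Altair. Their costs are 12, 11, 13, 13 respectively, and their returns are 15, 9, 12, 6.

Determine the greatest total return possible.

15

This is an integer program with binary decision variables.
Take Arcturus: cost 12 ≤ 18, return 15.
No other feasible combination does better.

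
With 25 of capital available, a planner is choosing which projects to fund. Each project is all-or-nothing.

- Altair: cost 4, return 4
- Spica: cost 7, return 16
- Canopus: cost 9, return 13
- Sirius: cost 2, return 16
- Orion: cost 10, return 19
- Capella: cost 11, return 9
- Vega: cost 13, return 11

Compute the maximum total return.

55

This is an integer program with binary decision variables.
Allowing fractional choices, the relaxed optimum would be about 59.7, but projects are indivisible.
Altair + Spica + Sirius + Orion: cost 4 + 7 + 2 + 10 = 23 ≤ 25, return 4 + 16 + 16 + 19 = 55.
Spica + Sirius + Orion: cost 7 + 2 + 10 = 19 ≤ 25, return 16 + 16 + 19 = 51.
Altair + Canopus + Sirius + Orion: cost 4 + 9 + 2 + 10 = 25 ≤ 25, return 4 + 13 + 16 + 19 = 52.
Best is Altair, Spica, Sirius, and Orion with total return 55.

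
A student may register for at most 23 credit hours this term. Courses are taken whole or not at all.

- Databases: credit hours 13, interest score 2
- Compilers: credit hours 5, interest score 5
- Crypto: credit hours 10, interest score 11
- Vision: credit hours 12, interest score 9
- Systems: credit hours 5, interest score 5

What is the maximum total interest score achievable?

Crypto + Vision: credit hours 10 + 12 = 22 ≤ 23, interest score 11 + 9 = 20.
Compilers + Crypto + Systems: credit hours 5 + 10 + 5 = 20 ≤ 23, interest score 5 + 11 + 5 = 21.
Best is Compilers, Crypto, and Systems with total interest score 21.

21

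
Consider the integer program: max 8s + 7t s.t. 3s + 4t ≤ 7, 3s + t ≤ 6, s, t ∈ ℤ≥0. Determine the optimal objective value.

Relaxing integrality, the LP optimum is 17.44 at (s,t) = (1.89, 0.333), which is not an integer point.
(s,t)=(2,0): 3·2+4·0=6≤7, 3·2+1·0=6≤6, objective 16.
(s,t)=(1,1): 3·1+4·1=7≤7, 3·1+1·1=4≤6, objective 15.
(s,t)=(1,0): 3·1+4·0=3≤7, 3·1+1·0=3≤6, objective 8.
Maximum is 16 at (s,t)=(2,0).

16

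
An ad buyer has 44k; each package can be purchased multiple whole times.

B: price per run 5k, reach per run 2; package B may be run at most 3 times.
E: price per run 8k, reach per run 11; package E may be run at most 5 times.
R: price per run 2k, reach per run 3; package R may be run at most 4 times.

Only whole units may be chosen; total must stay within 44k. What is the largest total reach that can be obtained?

R has the best ratio (3/2); taking only R gives at most 4×3 = 12 (stopped by the supply cap of 4).
Mixing does better — 5×E and 2×R: price 44 ≤ 44, reach 5·11 + 2·3 = 61.

61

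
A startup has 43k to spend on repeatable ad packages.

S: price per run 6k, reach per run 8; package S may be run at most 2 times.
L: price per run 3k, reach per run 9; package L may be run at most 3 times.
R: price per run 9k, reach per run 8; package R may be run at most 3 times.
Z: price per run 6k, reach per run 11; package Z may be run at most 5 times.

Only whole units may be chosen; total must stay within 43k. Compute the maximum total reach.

82

This is a bounded integer knapsack.
L has the best ratio (9/3); taking only L gives at most 3×9 = 27 (stopped by the supply cap of 3).
Mixing does better — 3×L and 5×Z: price 39 ≤ 43, reach 3·9 + 5·11 = 82.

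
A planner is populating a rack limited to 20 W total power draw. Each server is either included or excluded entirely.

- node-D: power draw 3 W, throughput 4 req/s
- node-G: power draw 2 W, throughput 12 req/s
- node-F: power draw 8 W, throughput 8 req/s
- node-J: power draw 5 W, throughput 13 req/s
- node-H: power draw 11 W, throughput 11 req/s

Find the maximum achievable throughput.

Take node-D, node-G, node-F, and node-J: power draw 3 + 2 + 8 + 5 = 18 ≤ 20, throughput 4 + 12 + 8 + 13 = 37.
No other feasible combination does better.

37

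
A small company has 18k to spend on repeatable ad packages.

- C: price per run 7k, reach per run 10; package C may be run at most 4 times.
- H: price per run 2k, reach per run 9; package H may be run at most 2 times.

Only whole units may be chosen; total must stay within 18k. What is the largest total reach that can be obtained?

38

2×C and 2×H: price 18 ≤ 18, reach 2·10 + 2·9 = 38.
2×C and 1×H: price 16 ≤ 18, reach 2·10 + 1·9 = 29.
Best is 38.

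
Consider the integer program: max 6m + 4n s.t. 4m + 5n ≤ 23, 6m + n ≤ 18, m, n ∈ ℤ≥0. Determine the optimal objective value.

Relaxing integrality, the LP optimum is 25.62 at (m,n) = (2.58, 2.54), which is not an integer point.
(m,n)=(2,3): 4·2+5·3=23≤23, 6·2+1·3=15≤18, objective 24.
(m,n)=(2,2): 4·2+5·2=18≤23, 6·2+1·2=14≤18, objective 20.
(m,n)=(1,3): 4·1+5·3=19≤23, 6·1+1·3=9≤18, objective 18.
(m,n)=(2,1): 4·2+5·1=13≤23, 6·2+1·1=13≤18, objective 16.
No feasible integer point exceeds 24.

24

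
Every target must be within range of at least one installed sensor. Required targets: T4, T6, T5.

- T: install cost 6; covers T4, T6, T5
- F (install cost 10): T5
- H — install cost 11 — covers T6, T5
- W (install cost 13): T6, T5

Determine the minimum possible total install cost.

6

T alone covers T4, T6, T5 — every target.
Total install cost: 6.
No cover costs less than 6.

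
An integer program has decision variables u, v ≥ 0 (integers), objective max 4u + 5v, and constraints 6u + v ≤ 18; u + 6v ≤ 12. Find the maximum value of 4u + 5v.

Relaxing integrality, the LP optimum is 18.69 at (u,v) = (2.74, 1.54), which is not an integer point.
(u,v)=(2,1): 6·2+1·1=13≤18, 1·2+6·1=8≤12, objective 13.
(u,v)=(3,0): 6·3+1·0=18≤18, 1·3+6·0=3≤12, objective 12.
Maximum is 13 at (u,v)=(2,1).

13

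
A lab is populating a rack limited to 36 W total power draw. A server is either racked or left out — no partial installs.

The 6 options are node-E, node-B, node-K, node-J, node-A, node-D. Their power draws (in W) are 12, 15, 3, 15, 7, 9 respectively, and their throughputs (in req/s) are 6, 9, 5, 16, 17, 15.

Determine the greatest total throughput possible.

53

Allowing fractional choices, the relaxed optimum would be about 54.2, but servers are indivisible.
node-B + node-K + node-A + node-D: power draw 15 + 3 + 7 + 9 = 34 ≤ 36, throughput 9 + 5 + 17 + 15 = 46.
node-K + node-J + node-A + node-D: power draw 3 + 15 + 7 + 9 = 34 ≤ 36, throughput 5 + 16 + 17 + 15 = 53.
node-J + node-A + node-D: power draw 15 + 7 + 9 = 31 ≤ 36, throughput 16 + 17 + 15 = 48.
Best is node-K, node-J, node-A, and node-D with total throughput 53.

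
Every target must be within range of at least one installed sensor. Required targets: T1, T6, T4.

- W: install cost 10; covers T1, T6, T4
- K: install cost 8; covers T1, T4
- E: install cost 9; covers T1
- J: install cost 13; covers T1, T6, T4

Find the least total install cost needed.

W alone covers T1, T6, T4 — every target.
Total install cost: 10.

10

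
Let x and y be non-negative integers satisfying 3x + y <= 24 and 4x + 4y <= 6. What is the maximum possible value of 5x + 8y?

(x,y)=(0,1): 3·0+1·1=1≤24, 4·0+4·1=4≤6, objective 8.
(x,y)=(1,0): 3·1+1·0=3≤24, 4·1+4·0=4≤6, objective 5.
Maximum is 8 at (x,y)=(0,1).

8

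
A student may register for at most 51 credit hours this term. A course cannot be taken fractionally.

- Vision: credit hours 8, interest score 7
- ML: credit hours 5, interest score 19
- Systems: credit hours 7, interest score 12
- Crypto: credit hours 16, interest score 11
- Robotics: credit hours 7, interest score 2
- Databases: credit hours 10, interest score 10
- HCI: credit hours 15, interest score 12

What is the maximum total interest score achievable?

Treat it as a binary knapsack problem.
Vision + ML + Systems + Crypto + HCI: credit hours 8 + 5 + 7 + 16 + 15 = 51 ≤ 51, interest score 7 + 19 + 12 + 11 + 12 = 61.
Vision + ML + Systems + Databases + HCI: credit hours 8 + 5 + 7 + 10 + 15 = 45 ≤ 51, interest score 7 + 19 + 12 + 10 + 12 = 60.
Best is Vision, ML, Systems, Crypto, and HCI with total interest score 61.

61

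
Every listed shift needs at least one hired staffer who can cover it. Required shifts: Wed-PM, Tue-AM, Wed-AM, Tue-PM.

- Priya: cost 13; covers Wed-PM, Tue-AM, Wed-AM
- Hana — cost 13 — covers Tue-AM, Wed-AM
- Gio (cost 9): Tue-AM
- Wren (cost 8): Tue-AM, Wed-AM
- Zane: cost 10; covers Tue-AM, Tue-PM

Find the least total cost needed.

This is a weighted set-cover instance.
Choose Priya and Zane: together they cover Wed-PM, Tue-AM, Wed-AM, Tue-PM — every shift.
Total cost: 13 + 10 = 23.

23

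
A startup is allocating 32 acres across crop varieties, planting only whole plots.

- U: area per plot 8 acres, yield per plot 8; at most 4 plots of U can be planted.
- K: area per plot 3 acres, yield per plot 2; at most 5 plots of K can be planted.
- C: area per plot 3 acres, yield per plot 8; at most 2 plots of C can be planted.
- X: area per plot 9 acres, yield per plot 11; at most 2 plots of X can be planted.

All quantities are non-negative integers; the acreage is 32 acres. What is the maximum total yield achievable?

46

This is a bounded integer knapsack.
Take 1×U, 2×C, and 2×X: area 32 ≤ 32, yield 1·8 + 2·8 + 2·11 = 46.
C has the best ratio (8/3) and is taken to its limit of 2; remaining capacity is filled optimally with the others.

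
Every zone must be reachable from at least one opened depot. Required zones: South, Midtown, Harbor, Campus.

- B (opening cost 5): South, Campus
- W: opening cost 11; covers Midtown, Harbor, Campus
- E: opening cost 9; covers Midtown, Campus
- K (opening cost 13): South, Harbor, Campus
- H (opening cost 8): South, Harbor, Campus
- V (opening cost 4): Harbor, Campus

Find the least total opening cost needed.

16

Choose B and W: together they cover South, Midtown, Harbor, Campus — every zone.
Total opening cost: 5 + 11 = 16.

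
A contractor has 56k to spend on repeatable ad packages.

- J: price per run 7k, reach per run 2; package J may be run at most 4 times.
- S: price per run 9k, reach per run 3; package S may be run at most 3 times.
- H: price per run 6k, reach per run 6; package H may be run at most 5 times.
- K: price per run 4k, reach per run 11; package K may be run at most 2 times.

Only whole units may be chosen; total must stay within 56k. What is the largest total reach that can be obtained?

K has the best ratio (11/4); taking only K gives at most 2×11 = 22 (stopped by the supply cap of 2).
Mixing does better — 2×S, 5×H, and 2×K: price 56 ≤ 56, reach 2·3 + 5·6 + 2·11 = 58.

58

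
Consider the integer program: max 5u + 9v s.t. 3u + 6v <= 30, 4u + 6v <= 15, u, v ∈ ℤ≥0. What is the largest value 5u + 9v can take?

The continuous relaxation peaks at (0, 2.5) with value 22.50; rounding to a feasible lattice point costs some objective.
(u,v)=(2,1): 3·2+6·1=12≤30, 4·2+6·1=14≤15, objective 19.
(u,v)=(0,2): 3·0+6·2=12≤30, 4·0+6·2=12≤15, objective 18.
(u,v)=(3,0): 3·3+6·0=9≤30, 4·3+6·0=12≤15, objective 15.
Maximum is 19 at (u,v)=(2,1).

19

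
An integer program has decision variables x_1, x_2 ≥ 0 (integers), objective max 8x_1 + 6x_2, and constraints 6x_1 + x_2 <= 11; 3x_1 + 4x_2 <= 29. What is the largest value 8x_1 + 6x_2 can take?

(x_1,x_2)=(0,7) is feasible, giving 42.
(x_1,x_2)=(1,5) is feasible, giving 38.
(x_1,x_2)=(0,6) is feasible, giving 36.
Maximum is 42 at (x_1,x_2)=(0,7).

42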